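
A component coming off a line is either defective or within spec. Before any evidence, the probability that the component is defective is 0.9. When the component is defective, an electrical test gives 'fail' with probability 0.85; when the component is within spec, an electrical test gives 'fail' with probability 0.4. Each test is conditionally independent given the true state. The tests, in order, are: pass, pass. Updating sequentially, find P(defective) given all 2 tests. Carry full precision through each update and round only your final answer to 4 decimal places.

After 'pass': P(defective) = 0.15·0.9000 / (0.15·0.9000 + 0.6·0.1000) ≈ 0.6923
After 'pass': P(defective) = 0.15·0.6923 / (0.15·0.6923 + 0.6·0.3077) ≈ 0.3600

0.3600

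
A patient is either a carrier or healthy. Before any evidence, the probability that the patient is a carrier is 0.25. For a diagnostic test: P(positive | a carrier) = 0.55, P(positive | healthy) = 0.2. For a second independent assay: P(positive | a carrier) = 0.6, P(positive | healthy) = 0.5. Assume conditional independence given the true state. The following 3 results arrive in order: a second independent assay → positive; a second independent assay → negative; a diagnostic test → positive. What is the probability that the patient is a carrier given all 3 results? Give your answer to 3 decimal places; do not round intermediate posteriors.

After a second independent assay='positive': P(carrier) = 0.6·0.2500 / (0.6·0.2500 + 0.5·0.7500) ≈ 0.2857
After a second independent assay='negative': P(carrier) = 0.4·0.2857 / (0.4·0.2857 + 0.5·0.7143) ≈ 0.2424
After a diagnostic test='positive': P(carrier) = 0.55·0.2424 / (0.55·0.2424 + 0.2·0.7576) ≈ 0.4681

0.468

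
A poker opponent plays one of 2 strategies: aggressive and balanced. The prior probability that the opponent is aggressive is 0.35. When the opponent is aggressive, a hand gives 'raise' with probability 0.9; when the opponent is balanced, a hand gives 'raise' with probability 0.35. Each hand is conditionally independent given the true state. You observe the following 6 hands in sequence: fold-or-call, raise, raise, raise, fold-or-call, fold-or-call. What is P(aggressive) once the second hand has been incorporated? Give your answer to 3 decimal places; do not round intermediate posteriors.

After 'fold-or-call': P(aggressive) = 0.1·0.3500 / (0.1·0.3500 + 0.65·0.6500) ≈ 0.0765
After 'raise': P(aggressive) = 0.9·0.0765 / (0.9·0.0765 + 0.35·0.9235) ≈ 0.1756

0.176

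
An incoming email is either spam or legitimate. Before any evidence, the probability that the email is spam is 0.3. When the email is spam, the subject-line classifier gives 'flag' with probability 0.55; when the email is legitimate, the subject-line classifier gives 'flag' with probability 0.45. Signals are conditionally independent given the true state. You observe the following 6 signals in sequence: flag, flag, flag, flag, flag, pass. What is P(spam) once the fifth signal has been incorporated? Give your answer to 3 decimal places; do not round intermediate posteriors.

0.539

After 'flag': P(spam) = 0.55·0.3000 / (0.55·0.3000 + 0.45·0.7000) ≈ 0.3438
After 'flag': P(spam) = 0.55·0.3438 / (0.55·0.3438 + 0.45·0.6562) ≈ 0.3903
After 'flag': P(spam) = 0.55·0.3903 / (0.55·0.3903 + 0.45·0.6097) ≈ 0.4390
After 'flag': P(spam) = 0.55·0.4390 / (0.55·0.4390 + 0.45·0.5610) ≈ 0.4888
After 'flag': P(spam) = 0.55·0.4888 / (0.55·0.4888 + 0.45·0.5112) ≈ 0.5389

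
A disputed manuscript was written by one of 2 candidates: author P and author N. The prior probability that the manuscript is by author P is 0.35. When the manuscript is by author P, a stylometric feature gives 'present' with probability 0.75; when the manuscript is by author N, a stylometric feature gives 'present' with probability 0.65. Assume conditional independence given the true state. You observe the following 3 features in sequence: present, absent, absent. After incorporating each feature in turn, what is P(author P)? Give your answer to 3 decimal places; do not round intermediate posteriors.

0.241

After 'present': P(author P) = 0.75·0.3500 / (0.75·0.3500 + 0.65·0.6500) ≈ 0.3832
After 'absent': P(author P) = 0.25·0.3832 / (0.25·0.3832 + 0.35·0.6168) ≈ 0.3074
After 'absent': P(author P) = 0.25·0.3074 / (0.25·0.3074 + 0.35·0.6926) ≈ 0.2407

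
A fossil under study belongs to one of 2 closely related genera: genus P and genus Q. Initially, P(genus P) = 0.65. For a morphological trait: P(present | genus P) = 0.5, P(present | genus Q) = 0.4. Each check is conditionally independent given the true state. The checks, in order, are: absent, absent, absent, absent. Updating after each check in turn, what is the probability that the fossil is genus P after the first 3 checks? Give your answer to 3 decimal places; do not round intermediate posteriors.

Apply Bayes' rule sequentially, carrying P(genus P) forward.
After 'absent': P(genus P) = 0.5·0.6500 / (0.5·0.6500 + 0.6·0.3500) ≈ 0.6075
After 'absent': P(genus P) = 0.5·0.6075 / (0.5·0.6075 + 0.6·0.3925) ≈ 0.5633
After 'absent': P(genus P) = 0.5·0.5633 / (0.5·0.5633 + 0.6·0.4367) ≈ 0.5180

0.518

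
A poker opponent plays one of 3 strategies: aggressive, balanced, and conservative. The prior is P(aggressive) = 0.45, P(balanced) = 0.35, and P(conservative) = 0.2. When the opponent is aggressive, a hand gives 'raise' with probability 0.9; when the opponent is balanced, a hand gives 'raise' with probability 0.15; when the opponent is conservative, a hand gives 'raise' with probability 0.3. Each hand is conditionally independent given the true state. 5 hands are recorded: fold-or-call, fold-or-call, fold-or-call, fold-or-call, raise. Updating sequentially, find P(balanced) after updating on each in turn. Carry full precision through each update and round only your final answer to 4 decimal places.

After 'fold-or-call': normaliser = 0.1·0.4500 + 0.85·0.3500 + 0.7·0.2000; P(aggressive) ≈ 0.0933, P(balanced) ≈ 0.6166, P(conservative) ≈ 0.2902
After 'fold-or-call': normaliser = 0.1·0.0933 + 0.85·0.6166 + 0.7·0.2902; P(aggressive) ≈ 0.0127, P(balanced) ≈ 0.7116, P(conservative) ≈ 0.2758
After 'fold-or-call': normaliser = 0.1·0.0127 + 0.85·0.7116 + 0.7·0.2758; P(aggressive) ≈ 0.0016, P(balanced) ≈ 0.7569, P(conservative) ≈ 0.2416
After 'fold-or-call': normaliser = 0.1·0.0016 + 0.85·0.7569 + 0.7·0.2416; P(aggressive) ≈ 0.0002, P(balanced) ≈ 0.7917, P(conservative) ≈ 0.2081
After 'raise': normaliser = 0.9·0.0002 + 0.15·0.7917 + 0.3·0.2081; P(aggressive) ≈ 0.0010, P(balanced) ≈ 0.6548, P(conservative) ≈ 0.3442

0.6548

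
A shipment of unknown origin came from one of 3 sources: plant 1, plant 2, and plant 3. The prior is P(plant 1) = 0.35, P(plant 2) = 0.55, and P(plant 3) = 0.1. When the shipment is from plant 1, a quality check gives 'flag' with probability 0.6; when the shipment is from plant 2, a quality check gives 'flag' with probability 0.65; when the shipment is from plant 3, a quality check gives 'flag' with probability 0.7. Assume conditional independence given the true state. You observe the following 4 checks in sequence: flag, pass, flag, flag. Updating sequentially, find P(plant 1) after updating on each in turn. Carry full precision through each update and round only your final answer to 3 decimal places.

After 'flag': normaliser = 0.6·0.3500 + 0.65·0.5500 + 0.7·0.1000; P(plant 1) ≈ 0.3294, P(plant 2) ≈ 0.5608, P(plant 3) ≈ 0.1098
After 'pass': normaliser = 0.4·0.3294 + 0.35·0.5608 + 0.3·0.1098; P(plant 1) ≈ 0.3650, P(plant 2) ≈ 0.5437, P(plant 3) ≈ 0.0913
After 'flag': normaliser = 0.6·0.3650 + 0.65·0.5437 + 0.7·0.0913; P(plant 1) ≈ 0.3442, P(plant 2) ≈ 0.5554, P(plant 3) ≈ 0.1004
After 'flag': normaliser = 0.6·0.3442 + 0.65·0.5554 + 0.7·0.1004; P(plant 1) ≈ 0.3238, P(plant 2) ≈ 0.5660, P(plant 3) ≈ 0.1102

0.324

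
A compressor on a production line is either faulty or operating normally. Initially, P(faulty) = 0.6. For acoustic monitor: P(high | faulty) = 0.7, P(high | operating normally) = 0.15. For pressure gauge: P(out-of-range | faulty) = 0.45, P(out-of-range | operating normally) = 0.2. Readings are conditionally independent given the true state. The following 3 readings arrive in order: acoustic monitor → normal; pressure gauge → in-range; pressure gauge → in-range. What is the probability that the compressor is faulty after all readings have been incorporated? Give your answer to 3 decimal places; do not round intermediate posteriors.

Apply Bayes' rule sequentially, carrying P(faulty) forward.
After acoustic monitor='normal': P(faulty) = 0.3·0.6000 / (0.3·0.6000 + 0.85·0.4000) ≈ 0.3462
After pressure gauge='in-range': P(faulty) = 0.55·0.3462 / (0.55·0.3462 + 0.8·0.6538) ≈ 0.2668
After pressure gauge='in-range': P(faulty) = 0.55·0.2668 / (0.55·0.2668 + 0.8·0.7332) ≈ 0.2001

0.200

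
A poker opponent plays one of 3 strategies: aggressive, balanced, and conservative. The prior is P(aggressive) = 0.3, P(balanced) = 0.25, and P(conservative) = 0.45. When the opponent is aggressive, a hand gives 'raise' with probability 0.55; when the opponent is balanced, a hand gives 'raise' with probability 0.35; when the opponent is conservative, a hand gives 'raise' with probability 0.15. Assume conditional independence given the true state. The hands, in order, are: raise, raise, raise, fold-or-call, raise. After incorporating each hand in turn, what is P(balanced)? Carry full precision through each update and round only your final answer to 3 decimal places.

After 'raise': normaliser = 0.55·0.3000 + 0.35·0.2500 + 0.15·0.4500; P(aggressive) ≈ 0.5156, P(balanced) ≈ 0.2734, P(conservative) ≈ 0.2109
After 'raise': normaliser = 0.55·0.5156 + 0.35·0.2734 + 0.15·0.2109; P(aggressive) ≈ 0.6901, P(balanced) ≈ 0.2329, P(conservative) ≈ 0.0770
After 'raise': normaliser = 0.55·0.6901 + 0.35·0.2329 + 0.15·0.0770; P(aggressive) ≈ 0.8031, P(balanced) ≈ 0.1725, P(conservative) ≈ 0.0244
After 'fold-or-call': normaliser = 0.45·0.8031 + 0.65·0.1725 + 0.85·0.0244; P(aggressive) ≈ 0.7312, P(balanced) ≈ 0.2268, P(conservative) ≈ 0.0420
After 'raise': normaliser = 0.55·0.7312 + 0.35·0.2268 + 0.15·0.0420; P(aggressive) ≈ 0.8244, P(balanced) ≈ 0.1627, P(conservative) ≈ 0.0129

0.163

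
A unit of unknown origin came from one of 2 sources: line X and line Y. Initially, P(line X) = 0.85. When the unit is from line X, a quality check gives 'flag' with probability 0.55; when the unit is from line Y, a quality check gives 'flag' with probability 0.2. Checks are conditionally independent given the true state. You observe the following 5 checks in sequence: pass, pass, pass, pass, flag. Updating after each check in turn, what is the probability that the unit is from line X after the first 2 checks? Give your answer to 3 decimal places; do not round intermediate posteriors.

After 'pass': P(line X) = 0.45·0.8500 / (0.45·0.8500 + 0.8·0.1500) ≈ 0.7612
After 'pass': P(line X) = 0.45·0.7612 / (0.45·0.7612 + 0.8·0.2388) ≈ 0.6420

0.642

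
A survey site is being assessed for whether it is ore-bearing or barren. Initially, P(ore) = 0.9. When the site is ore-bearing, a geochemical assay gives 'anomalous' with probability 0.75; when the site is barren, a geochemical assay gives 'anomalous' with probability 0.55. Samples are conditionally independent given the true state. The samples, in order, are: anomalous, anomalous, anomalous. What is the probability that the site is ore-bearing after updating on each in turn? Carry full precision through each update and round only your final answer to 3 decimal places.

After 'anomalous': P(ore) = 0.75·0.9000 / (0.75·0.9000 + 0.55·0.1000) ≈ 0.9247
After 'anomalous': P(ore) = 0.75·0.9247 / (0.75·0.9247 + 0.55·0.0753) ≈ 0.9436
After 'anomalous': P(ore) = 0.75·0.9436 / (0.75·0.9436 + 0.55·0.0564) ≈ 0.9580

0.958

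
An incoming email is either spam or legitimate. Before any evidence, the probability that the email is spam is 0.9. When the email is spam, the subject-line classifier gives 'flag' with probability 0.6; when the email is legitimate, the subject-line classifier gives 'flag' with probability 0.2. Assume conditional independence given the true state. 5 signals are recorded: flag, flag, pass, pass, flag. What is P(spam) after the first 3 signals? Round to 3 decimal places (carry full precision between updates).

After 'flag': P(spam) = 0.6·0.9000 / (0.6·0.9000 + 0.2·0.1000) ≈ 0.9643
After 'flag': P(spam) = 0.6·0.9643 / (0.6·0.9643 + 0.2·0.0357) ≈ 0.9878
After 'pass': P(spam) = 0.4·0.9878 / (0.4·0.9878 + 0.8·0.0122) ≈ 0.9759

0.976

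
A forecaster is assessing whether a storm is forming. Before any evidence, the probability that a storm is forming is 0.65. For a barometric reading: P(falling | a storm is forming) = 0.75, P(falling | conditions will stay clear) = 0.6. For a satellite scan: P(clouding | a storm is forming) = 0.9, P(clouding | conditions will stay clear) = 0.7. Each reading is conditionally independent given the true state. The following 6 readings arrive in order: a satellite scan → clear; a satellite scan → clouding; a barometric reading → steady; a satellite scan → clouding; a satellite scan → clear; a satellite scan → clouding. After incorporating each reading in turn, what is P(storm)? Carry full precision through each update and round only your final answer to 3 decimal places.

0.215

After a satellite scan='clear': P(storm) = 0.1·0.6500 / (0.1·0.6500 + 0.3·0.3500) ≈ 0.3824
After a satellite scan='clouding': P(storm) = 0.9·0.3824 / (0.9·0.3824 + 0.7·0.6176) ≈ 0.4432
After a barometric reading='steady': P(storm) = 0.25·0.4432 / (0.25·0.4432 + 0.4·0.5568) ≈ 0.3322
After a satellite scan='clouding': P(storm) = 0.9·0.3322 / (0.9·0.3322 + 0.7·0.6678) ≈ 0.3901
After a satellite scan='clear': P(storm) = 0.1·0.3901 / (0.1·0.3901 + 0.3·0.6099) ≈ 0.1757
After a satellite scan='clouding': P(storm) = 0.9·0.1757 / (0.9·0.1757 + 0.7·0.8243) ≈ 0.2151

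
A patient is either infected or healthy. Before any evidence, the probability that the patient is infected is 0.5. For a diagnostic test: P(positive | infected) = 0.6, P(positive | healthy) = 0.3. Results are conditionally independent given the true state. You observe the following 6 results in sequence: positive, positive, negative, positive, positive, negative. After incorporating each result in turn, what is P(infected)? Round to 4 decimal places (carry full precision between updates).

0.8393

After 'positive': P(infected) = 0.6·0.5000 / (0.6·0.5000 + 0.3·0.5000) ≈ 0.6667
After 'positive': P(infected) = 0.6·0.6667 / (0.6·0.6667 + 0.3·0.3333) ≈ 0.8000
After 'negative': P(infected) = 0.4·0.8000 / (0.4·0.8000 + 0.7·0.2000) ≈ 0.6957
After 'positive': P(infected) = 0.6·0.6957 / (0.6·0.6957 + 0.3·0.3043) ≈ 0.8205
After 'positive': P(infected) = 0.6·0.8205 / (0.6·0.8205 + 0.3·0.1795) ≈ 0.9014
After 'negative': P(infected) = 0.4·0.9014 / (0.4·0.9014 + 0.7·0.0986) ≈ 0.8393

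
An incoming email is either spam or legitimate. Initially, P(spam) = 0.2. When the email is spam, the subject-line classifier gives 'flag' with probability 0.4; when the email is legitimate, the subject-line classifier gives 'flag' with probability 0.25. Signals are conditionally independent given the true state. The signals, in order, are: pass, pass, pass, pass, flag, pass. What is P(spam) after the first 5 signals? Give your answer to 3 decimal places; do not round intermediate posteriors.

Each posterior becomes the prior for the next update.
After 'pass': P(spam) = 0.6·0.2000 / (0.6·0.2000 + 0.75·0.8000) ≈ 0.1667
After 'pass': P(spam) = 0.6·0.1667 / (0.6·0.1667 + 0.75·0.8333) ≈ 0.1379
After 'pass': P(spam) = 0.6·0.1379 / (0.6·0.1379 + 0.75·0.8621) ≈ 0.1135
After 'pass': P(spam) = 0.6·0.1135 / (0.6·0.1135 + 0.75·0.8865) ≈ 0.0929
After 'flag': P(spam) = 0.4·0.0929 / (0.4·0.0929 + 0.25·0.9071) ≈ 0.1408

0.141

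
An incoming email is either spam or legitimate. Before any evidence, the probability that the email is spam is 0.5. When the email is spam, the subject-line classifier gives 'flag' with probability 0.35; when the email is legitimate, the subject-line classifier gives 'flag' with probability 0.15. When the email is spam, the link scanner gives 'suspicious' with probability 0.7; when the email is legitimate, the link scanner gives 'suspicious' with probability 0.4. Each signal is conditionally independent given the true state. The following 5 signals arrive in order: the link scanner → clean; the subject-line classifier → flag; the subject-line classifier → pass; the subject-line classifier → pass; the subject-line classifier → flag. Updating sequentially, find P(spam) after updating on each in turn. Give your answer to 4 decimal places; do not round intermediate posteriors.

0.6142

After the link scanner='clean': P(spam) = 0.3·0.5000 / (0.3·0.5000 + 0.6·0.5000) ≈ 0.3333
After the subject-line classifier='flag': P(spam) = 0.35·0.3333 / (0.35·0.3333 + 0.15·0.6667) ≈ 0.5385
After the subject-line classifier='pass': P(spam) = 0.65·0.5385 / (0.65·0.5385 + 0.85·0.4615) ≈ 0.4715
After the subject-line classifier='pass': P(spam) = 0.65·0.4715 / (0.65·0.4715 + 0.85·0.5285) ≈ 0.4056
After the subject-line classifier='flag': P(spam) = 0.35·0.4056 / (0.35·0.4056 + 0.15·0.5944) ≈ 0.6142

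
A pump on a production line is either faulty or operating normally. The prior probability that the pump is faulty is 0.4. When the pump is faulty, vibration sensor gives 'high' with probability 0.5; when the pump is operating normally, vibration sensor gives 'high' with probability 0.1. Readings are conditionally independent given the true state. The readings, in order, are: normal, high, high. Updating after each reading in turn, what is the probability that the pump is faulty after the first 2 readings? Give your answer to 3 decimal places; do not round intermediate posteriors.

0.649

After 'normal': P(faulty) = 0.5·0.4000 / (0.5·0.4000 + 0.9·0.6000) ≈ 0.2703
After 'high': P(faulty) = 0.5·0.2703 / (0.5·0.2703 + 0.1·0.7297) ≈ 0.6494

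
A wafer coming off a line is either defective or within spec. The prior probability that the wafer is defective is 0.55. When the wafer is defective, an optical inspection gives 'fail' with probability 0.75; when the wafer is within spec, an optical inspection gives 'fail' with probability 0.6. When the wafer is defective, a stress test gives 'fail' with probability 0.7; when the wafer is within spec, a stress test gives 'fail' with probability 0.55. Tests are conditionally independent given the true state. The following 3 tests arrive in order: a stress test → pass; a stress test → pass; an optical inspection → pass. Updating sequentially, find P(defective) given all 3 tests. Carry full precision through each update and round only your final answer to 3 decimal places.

0.253

After a stress test='pass': P(defective) = 0.3·0.5500 / (0.3·0.5500 + 0.45·0.4500) ≈ 0.4490
After a stress test='pass': P(defective) = 0.3·0.4490 / (0.3·0.4490 + 0.45·0.5510) ≈ 0.3520
After an optical inspection='pass': P(defective) = 0.25·0.3520 / (0.25·0.3520 + 0.4·0.6480) ≈ 0.2535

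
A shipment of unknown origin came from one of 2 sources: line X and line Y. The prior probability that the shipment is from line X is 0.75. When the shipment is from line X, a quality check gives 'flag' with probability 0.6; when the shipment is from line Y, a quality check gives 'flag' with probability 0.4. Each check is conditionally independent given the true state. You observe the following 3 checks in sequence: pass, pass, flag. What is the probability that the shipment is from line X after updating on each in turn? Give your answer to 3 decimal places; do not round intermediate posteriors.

Each posterior becomes the prior for the next update.
After 'pass': P(line X) = 0.4·0.7500 / (0.4·0.7500 + 0.6·0.2500) ≈ 0.6667
After 'pass': P(line X) = 0.4·0.6667 / (0.4·0.6667 + 0.6·0.3333) ≈ 0.5714
After 'flag': P(line X) = 0.6·0.5714 / (0.6·0.5714 + 0.4·0.4286) ≈ 0.6667

0.667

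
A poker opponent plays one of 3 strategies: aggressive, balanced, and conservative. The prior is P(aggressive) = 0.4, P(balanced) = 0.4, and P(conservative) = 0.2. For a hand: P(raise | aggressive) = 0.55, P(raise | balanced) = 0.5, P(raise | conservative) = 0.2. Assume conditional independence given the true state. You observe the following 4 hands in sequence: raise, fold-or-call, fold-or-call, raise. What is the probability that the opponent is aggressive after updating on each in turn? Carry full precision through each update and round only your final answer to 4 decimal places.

After 'raise': normaliser = 0.55·0.4000 + 0.5·0.4000 + 0.2·0.2000; P(aggressive) ≈ 0.4783, P(balanced) ≈ 0.4348, P(conservative) ≈ 0.0870
After 'fold-or-call': normaliser = 0.45·0.4783 + 0.5·0.4348 + 0.8·0.0870; P(aggressive) ≈ 0.4286, P(balanced) ≈ 0.4329, P(conservative) ≈ 0.1385
After 'fold-or-call': normaliser = 0.45·0.4286 + 0.5·0.4329 + 0.8·0.1385; P(aggressive) ≈ 0.3708, P(balanced) ≈ 0.4161, P(conservative) ≈ 0.2131
After 'raise': normaliser = 0.55·0.3708 + 0.5·0.4161 + 0.2·0.2131; P(aggressive) ≈ 0.4486, P(balanced) ≈ 0.4577, P(conservative) ≈ 0.0937

0.4486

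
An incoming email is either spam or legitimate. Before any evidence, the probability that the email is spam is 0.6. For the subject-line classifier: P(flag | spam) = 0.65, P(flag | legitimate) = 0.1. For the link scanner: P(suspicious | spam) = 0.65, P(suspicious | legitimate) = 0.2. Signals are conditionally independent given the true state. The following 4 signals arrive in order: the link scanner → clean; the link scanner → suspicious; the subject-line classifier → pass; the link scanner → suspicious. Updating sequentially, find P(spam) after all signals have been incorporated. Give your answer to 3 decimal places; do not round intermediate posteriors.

0.729

After the link scanner='clean': P(spam) = 0.35·0.6000 / (0.35·0.6000 + 0.8·0.4000) ≈ 0.3962
After the link scanner='suspicious': P(spam) = 0.65·0.3962 / (0.65·0.3962 + 0.2·0.6038) ≈ 0.6808
After the subject-line classifier='pass': P(spam) = 0.35·0.6808 / (0.35·0.6808 + 0.9·0.3192) ≈ 0.4534
After the link scanner='suspicious': P(spam) = 0.65·0.4534 / (0.65·0.4534 + 0.2·0.5466) ≈ 0.7294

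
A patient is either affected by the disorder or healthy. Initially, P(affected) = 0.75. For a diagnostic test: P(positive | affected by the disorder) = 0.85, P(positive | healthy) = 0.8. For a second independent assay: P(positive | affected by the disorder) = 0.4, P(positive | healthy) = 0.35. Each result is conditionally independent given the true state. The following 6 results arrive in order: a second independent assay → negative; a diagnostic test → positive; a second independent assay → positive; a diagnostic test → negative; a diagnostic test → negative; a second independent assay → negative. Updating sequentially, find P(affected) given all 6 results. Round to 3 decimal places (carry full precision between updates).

After a second independent assay='negative': P(affected) = 0.6·0.7500 / (0.6·0.7500 + 0.65·0.2500) ≈ 0.7347
After a diagnostic test='positive': P(affected) = 0.85·0.7347 / (0.85·0.7347 + 0.8·0.2653) ≈ 0.7463
After a second independent assay='positive': P(affected) = 0.4·0.7463 / (0.4·0.7463 + 0.35·0.2537) ≈ 0.7708
After a diagnostic test='negative': P(affected) = 0.15·0.7708 / (0.15·0.7708 + 0.2·0.2292) ≈ 0.7161
After a diagnostic test='negative': P(affected) = 0.15·0.7161 / (0.15·0.7161 + 0.2·0.2839) ≈ 0.6542
After a second independent assay='negative': P(affected) = 0.6·0.6542 / (0.6·0.6542 + 0.65·0.3458) ≈ 0.6358

0.636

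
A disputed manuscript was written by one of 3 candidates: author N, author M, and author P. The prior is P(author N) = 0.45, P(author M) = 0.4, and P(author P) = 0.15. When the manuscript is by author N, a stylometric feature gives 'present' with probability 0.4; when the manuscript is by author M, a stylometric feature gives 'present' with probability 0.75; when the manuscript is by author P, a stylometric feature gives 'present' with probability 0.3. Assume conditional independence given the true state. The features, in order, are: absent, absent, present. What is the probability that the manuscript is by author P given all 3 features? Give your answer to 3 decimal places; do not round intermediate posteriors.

After 'absent': normaliser = 0.6·0.4500 + 0.25·0.4000 + 0.7·0.1500; P(author N) ≈ 0.5684, P(author M) ≈ 0.2105, P(author P) ≈ 0.2211
After 'absent': normaliser = 0.6·0.5684 + 0.25·0.2105 + 0.7·0.2211; P(author N) ≈ 0.6219, P(author M) ≈ 0.0960, P(author P) ≈ 0.2821
After 'present': normaliser = 0.4·0.6219 + 0.75·0.0960 + 0.3·0.2821; P(author N) ≈ 0.6136, P(author M) ≈ 0.1776, P(author P) ≈ 0.2088

0.209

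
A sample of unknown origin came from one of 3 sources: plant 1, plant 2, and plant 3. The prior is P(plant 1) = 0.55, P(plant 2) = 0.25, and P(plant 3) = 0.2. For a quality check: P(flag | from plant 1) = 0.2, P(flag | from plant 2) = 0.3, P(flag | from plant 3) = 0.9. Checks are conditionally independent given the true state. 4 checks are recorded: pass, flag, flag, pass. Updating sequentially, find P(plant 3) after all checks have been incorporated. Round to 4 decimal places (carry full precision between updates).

Apply Bayes' rule sequentially, carrying P(plant 3) forward.
After 'pass': normaliser = 0.8·0.5500 + 0.7·0.2500 + 0.1·0.2000; P(plant 1) ≈ 0.6929, P(plant 2) ≈ 0.2756, P(plant 3) ≈ 0.0315
After 'flag': normaliser = 0.2·0.6929 + 0.3·0.2756 + 0.9·0.0315; P(plant 1) ≈ 0.5552, P(plant 2) ≈ 0.3312, P(plant 3) ≈ 0.1136
After 'flag': normaliser = 0.2·0.5552 + 0.3·0.3312 + 0.9·0.1136; P(plant 1) ≈ 0.3552, P(plant 2) ≈ 0.3179, P(plant 3) ≈ 0.3269
After 'pass': normaliser = 0.8·0.3552 + 0.7·0.3179 + 0.1·0.3269; P(plant 1) ≈ 0.5268, P(plant 2) ≈ 0.4125, P(plant 3) ≈ 0.0606

0.0606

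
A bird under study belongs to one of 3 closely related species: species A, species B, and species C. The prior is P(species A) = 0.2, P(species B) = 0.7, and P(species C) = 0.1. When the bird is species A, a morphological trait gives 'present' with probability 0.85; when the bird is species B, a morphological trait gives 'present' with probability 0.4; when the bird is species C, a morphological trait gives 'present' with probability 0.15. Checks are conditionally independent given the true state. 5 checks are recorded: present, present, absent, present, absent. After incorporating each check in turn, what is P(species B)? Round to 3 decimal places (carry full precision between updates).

0.843

After 'present': normaliser = 0.85·0.2000 + 0.4·0.7000 + 0.15·0.1000; P(species A) ≈ 0.3656, P(species B) ≈ 0.6022, P(species C) ≈ 0.0323
After 'present': normaliser = 0.85·0.3656 + 0.4·0.6022 + 0.15·0.0323; P(species A) ≈ 0.5585, P(species B) ≈ 0.4329, P(species C) ≈ 0.0087
After 'absent': normaliser = 0.15·0.5585 + 0.6·0.4329 + 0.85·0.0087; P(species A) ≈ 0.2387, P(species B) ≈ 0.7402, P(species C) ≈ 0.0211
After 'present': normaliser = 0.85·0.2387 + 0.4·0.7402 + 0.15·0.0211; P(species A) ≈ 0.4041, P(species B) ≈ 0.5896, P(species C) ≈ 0.0063
After 'absent': normaliser = 0.15·0.4041 + 0.6·0.5896 + 0.85·0.0063; P(species A) ≈ 0.1444, P(species B) ≈ 0.8428, P(species C) ≈ 0.0127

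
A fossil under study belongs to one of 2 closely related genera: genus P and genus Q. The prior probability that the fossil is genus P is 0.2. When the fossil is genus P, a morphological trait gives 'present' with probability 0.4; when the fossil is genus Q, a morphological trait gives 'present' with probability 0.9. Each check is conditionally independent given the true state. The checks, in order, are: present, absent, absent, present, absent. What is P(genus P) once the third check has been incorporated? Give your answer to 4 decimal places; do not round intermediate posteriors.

After 'present': P(genus P) = 0.4·0.2000 / (0.4·0.2000 + 0.9·0.8000) ≈ 0.1000
After 'absent': P(genus P) = 0.6·0.1000 / (0.6·0.1000 + 0.1·0.9000) ≈ 0.4000
After 'absent': P(genus P) = 0.6·0.4000 / (0.6·0.4000 + 0.1·0.6000) ≈ 0.8000

0.8000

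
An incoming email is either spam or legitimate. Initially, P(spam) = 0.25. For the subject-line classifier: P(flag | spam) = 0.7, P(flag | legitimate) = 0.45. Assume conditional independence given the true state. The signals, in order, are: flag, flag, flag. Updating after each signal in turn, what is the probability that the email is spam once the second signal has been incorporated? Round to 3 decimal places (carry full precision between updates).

0.446

After 'flag': P(spam) = 0.7·0.2500 / (0.7·0.2500 + 0.45·0.7500) ≈ 0.3415
After 'flag': P(spam) = 0.7·0.3415 / (0.7·0.3415 + 0.45·0.6585) ≈ 0.4465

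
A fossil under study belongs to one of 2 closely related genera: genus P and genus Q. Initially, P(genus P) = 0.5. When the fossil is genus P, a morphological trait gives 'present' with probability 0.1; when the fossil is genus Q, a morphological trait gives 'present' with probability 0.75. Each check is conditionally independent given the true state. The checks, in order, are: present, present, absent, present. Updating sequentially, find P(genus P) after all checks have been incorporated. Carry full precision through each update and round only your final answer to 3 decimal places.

0.008

Each posterior becomes the prior for the next update.
After 'present': P(genus P) = 0.1·0.5000 / (0.1·0.5000 + 0.75·0.5000) ≈ 0.1176
After 'present': P(genus P) = 0.1·0.1176 / (0.1·0.1176 + 0.75·0.8824) ≈ 0.0175
After 'absent': P(genus P) = 0.9·0.0175 / (0.9·0.0175 + 0.25·0.9825) ≈ 0.0602
After 'present': P(genus P) = 0.1·0.0602 / (0.1·0.0602 + 0.75·0.9398) ≈ 0.0085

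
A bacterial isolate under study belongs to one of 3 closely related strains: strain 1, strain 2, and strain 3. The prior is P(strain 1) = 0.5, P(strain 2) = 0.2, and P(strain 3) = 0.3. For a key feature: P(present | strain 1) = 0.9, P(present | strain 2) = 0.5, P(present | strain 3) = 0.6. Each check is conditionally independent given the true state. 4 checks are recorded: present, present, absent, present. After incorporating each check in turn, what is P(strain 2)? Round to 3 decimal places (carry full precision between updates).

Apply Bayes' rule sequentially, carrying P(strain 2) forward.
After 'present': normaliser = 0.9·0.5000 + 0.5·0.2000 + 0.6·0.3000; P(strain 1) ≈ 0.6164, P(strain 2) ≈ 0.1370, P(strain 3) ≈ 0.2466
After 'present': normaliser = 0.9·0.6164 + 0.5·0.1370 + 0.6·0.2466; P(strain 1) ≈ 0.7194, P(strain 2) ≈ 0.0888, P(strain 3) ≈ 0.1918
After 'absent': normaliser = 0.1·0.7194 + 0.5·0.0888 + 0.4·0.1918; P(strain 1) ≈ 0.3726, P(strain 2) ≈ 0.2300, P(strain 3) ≈ 0.3974
After 'present': normaliser = 0.9·0.3726 + 0.5·0.2300 + 0.6·0.3974; P(strain 1) ≈ 0.4868, P(strain 2) ≈ 0.1670, P(strain 3) ≈ 0.3462

0.167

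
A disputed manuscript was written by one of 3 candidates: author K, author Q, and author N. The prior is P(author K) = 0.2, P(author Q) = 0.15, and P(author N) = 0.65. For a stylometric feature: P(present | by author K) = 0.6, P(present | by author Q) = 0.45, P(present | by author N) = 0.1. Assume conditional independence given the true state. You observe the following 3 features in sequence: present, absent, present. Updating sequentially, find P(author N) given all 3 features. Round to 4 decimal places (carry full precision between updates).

0.1139

After 'present': normaliser = 0.6·0.2000 + 0.45·0.1500 + 0.1·0.6500; P(author K) ≈ 0.4752, P(author Q) ≈ 0.2673, P(author N) ≈ 0.2574
After 'absent': normaliser = 0.4·0.4752 + 0.55·0.2673 + 0.9·0.2574; P(author K) ≈ 0.3342, P(author Q) ≈ 0.2585, P(author N) ≈ 0.4073
After 'present': normaliser = 0.6·0.3342 + 0.45·0.2585 + 0.1·0.4073; P(author K) ≈ 0.5608, P(author Q) ≈ 0.3253, P(author N) ≈ 0.1139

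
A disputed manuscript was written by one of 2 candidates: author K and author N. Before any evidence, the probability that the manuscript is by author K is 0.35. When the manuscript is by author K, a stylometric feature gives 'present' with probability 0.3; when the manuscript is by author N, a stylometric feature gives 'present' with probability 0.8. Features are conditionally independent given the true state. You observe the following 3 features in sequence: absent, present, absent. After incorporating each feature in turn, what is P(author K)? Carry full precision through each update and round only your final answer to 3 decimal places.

0.712

Apply Bayes' rule sequentially, carrying P(author K) forward.
After 'absent': P(author K) = 0.7·0.3500 / (0.7·0.3500 + 0.2·0.6500) ≈ 0.6533
After 'present': P(author K) = 0.3·0.6533 / (0.3·0.6533 + 0.8·0.3467) ≈ 0.4141
After 'absent': P(author K) = 0.7·0.4141 / (0.7·0.4141 + 0.2·0.5859) ≈ 0.7121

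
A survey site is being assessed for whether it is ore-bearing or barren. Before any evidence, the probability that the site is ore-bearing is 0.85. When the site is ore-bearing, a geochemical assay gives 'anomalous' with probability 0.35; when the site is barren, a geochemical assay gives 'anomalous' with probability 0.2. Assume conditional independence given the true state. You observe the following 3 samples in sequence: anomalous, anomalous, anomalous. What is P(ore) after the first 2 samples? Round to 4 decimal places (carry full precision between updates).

Apply Bayes' rule sequentially, carrying P(ore) forward.
After 'anomalous': P(ore) = 0.35·0.8500 / (0.35·0.8500 + 0.2·0.1500) ≈ 0.9084
After 'anomalous': P(ore) = 0.35·0.9084 / (0.35·0.9084 + 0.2·0.0916) ≈ 0.9455

0.9455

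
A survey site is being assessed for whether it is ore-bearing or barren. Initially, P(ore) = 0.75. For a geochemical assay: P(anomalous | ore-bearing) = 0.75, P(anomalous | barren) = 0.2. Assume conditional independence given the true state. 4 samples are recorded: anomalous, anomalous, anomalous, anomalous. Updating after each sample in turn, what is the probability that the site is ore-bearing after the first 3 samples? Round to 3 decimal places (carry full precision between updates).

0.994

Each posterior becomes the prior for the next update.
After 'anomalous': P(ore) = 0.75·0.7500 / (0.75·0.7500 + 0.2·0.2500) ≈ 0.9184
After 'anomalous': P(ore) = 0.75·0.9184 / (0.75·0.9184 + 0.2·0.0816) ≈ 0.9768
After 'anomalous': P(ore) = 0.75·0.9768 / (0.75·0.9768 + 0.2·0.0232) ≈ 0.9937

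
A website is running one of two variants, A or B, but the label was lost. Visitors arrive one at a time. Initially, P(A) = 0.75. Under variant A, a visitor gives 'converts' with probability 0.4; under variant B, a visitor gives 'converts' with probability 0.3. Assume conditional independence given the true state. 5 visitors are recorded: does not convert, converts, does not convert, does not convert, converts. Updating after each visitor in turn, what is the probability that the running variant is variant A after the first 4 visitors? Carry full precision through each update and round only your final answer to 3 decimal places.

0.716

After 'does not convert': P(A) = 0.6·0.7500 / (0.6·0.7500 + 0.7·0.2500) ≈ 0.7200
After 'converts': P(A) = 0.4·0.7200 / (0.4·0.7200 + 0.3·0.2800) ≈ 0.7742
After 'does not convert': P(A) = 0.6·0.7742 / (0.6·0.7742 + 0.7·0.2258) ≈ 0.7461
After 'does not convert': P(A) = 0.6·0.7461 / (0.6·0.7461 + 0.7·0.2539) ≈ 0.7158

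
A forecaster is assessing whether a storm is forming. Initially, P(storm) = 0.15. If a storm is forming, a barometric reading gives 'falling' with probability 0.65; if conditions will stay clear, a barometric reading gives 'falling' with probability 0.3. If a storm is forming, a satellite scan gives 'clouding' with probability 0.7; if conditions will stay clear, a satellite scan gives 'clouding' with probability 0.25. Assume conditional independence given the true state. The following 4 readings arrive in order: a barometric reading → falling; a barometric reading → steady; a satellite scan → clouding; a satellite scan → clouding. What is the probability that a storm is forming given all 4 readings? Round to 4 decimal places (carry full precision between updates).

Apply Bayes' rule sequentially, carrying P(storm) forward.
After a barometric reading='falling': P(storm) = 0.65·0.1500 / (0.65·0.1500 + 0.3·0.8500) ≈ 0.2766
After a barometric reading='steady': P(storm) = 0.35·0.2766 / (0.35·0.2766 + 0.7·0.7234) ≈ 0.1605
After a satellite scan='clouding': P(storm) = 0.7·0.1605 / (0.7·0.1605 + 0.25·0.8395) ≈ 0.3487
After a satellite scan='clouding': P(storm) = 0.7·0.3487 / (0.7·0.3487 + 0.25·0.6513) ≈ 0.5998

0.5998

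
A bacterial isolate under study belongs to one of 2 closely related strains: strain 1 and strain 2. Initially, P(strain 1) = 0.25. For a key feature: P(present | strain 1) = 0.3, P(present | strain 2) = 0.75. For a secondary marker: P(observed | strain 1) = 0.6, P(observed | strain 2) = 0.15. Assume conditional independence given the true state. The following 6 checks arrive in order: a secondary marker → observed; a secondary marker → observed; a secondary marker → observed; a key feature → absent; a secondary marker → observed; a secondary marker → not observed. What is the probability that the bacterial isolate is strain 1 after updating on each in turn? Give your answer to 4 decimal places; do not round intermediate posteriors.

After a secondary marker='observed': P(strain 1) = 0.6·0.2500 / (0.6·0.2500 + 0.15·0.7500) ≈ 0.5714
After a secondary marker='observed': P(strain 1) = 0.6·0.5714 / (0.6·0.5714 + 0.15·0.4286) ≈ 0.8421
After a secondary marker='observed': P(strain 1) = 0.6·0.8421 / (0.6·0.8421 + 0.15·0.1579) ≈ 0.9552
After a key feature='absent': P(strain 1) = 0.7·0.9552 / (0.7·0.9552 + 0.25·0.0448) ≈ 0.9835
After a secondary marker='observed': P(strain 1) = 0.6·0.9835 / (0.6·0.9835 + 0.15·0.0165) ≈ 0.9958
After a secondary marker='not observed': P(strain 1) = 0.4·0.9958 / (0.4·0.9958 + 0.85·0.0042) ≈ 0.9912

0.9912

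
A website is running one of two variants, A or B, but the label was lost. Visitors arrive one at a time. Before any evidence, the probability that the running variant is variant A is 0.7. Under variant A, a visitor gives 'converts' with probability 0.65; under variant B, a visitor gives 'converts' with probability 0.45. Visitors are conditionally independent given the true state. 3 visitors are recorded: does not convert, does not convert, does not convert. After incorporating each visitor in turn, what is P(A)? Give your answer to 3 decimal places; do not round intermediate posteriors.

0.376

After 'does not convert': P(A) = 0.35·0.7000 / (0.35·0.7000 + 0.55·0.3000) ≈ 0.5976
After 'does not convert': P(A) = 0.35·0.5976 / (0.35·0.5976 + 0.55·0.4024) ≈ 0.4858
After 'does not convert': P(A) = 0.35·0.4858 / (0.35·0.4858 + 0.55·0.5142) ≈ 0.3755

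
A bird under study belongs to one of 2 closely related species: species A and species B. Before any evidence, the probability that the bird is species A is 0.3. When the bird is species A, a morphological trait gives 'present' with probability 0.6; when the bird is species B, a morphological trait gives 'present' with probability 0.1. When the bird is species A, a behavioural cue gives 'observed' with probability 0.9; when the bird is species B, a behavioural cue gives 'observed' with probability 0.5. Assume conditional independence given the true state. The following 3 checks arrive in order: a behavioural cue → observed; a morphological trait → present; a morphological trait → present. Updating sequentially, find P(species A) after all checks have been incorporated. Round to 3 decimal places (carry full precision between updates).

0.965

After a behavioural cue='observed': P(species A) = 0.9·0.3000 / (0.9·0.3000 + 0.5·0.7000) ≈ 0.4355
After a morphological trait='present': P(species A) = 0.6·0.4355 / (0.6·0.4355 + 0.1·0.5645) ≈ 0.8223
After a morphological trait='present': P(species A) = 0.6·0.8223 / (0.6·0.8223 + 0.1·0.1777) ≈ 0.9652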